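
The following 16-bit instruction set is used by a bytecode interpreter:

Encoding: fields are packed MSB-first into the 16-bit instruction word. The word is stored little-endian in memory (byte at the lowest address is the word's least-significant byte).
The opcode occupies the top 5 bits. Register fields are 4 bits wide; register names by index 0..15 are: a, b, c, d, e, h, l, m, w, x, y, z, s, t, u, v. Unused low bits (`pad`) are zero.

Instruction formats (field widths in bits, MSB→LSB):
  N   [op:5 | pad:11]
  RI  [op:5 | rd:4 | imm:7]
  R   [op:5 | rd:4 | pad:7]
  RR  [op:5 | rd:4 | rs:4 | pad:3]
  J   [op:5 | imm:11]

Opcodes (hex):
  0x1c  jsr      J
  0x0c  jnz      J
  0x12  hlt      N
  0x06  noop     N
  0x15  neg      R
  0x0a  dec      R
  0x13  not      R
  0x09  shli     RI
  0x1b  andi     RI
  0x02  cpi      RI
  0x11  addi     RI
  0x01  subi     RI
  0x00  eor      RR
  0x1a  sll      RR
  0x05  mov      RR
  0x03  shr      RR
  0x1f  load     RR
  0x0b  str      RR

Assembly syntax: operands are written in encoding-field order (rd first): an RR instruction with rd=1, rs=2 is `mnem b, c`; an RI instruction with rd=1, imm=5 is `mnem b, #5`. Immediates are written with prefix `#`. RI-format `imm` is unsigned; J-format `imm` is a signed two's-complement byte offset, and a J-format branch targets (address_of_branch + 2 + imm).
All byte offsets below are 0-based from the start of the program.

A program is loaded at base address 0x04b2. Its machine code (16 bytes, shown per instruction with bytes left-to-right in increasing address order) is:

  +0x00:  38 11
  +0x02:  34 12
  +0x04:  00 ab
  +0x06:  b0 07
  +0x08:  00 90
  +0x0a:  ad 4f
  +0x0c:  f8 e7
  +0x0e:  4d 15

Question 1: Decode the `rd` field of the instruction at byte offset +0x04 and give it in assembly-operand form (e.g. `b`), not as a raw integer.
l

[04] 00 ab → 0xab00
  top 5b → 0x15 → neg [R]
  [10:7] rd=6 = l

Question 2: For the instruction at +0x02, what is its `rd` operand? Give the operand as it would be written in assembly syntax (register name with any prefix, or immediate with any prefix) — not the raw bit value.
e

+0x02: 34 12 ⇒ word 0x1234 (little)
  op=0x1234>>11=0x2 ⇒ cpi (RI)
  [10:7] rd=4 = e
  [6:0] imm=52 = #52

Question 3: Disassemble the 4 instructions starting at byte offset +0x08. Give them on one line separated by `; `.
hlt; shli v, #45; jsr #-8; cpi y, #77

off 0x08: read 00 90 as little → 0x9000
  opcode bits[15:11]=0x12: hlt/N
off 0x0a: read ad 4f as little → 0x4fad
  opcode bits[15:11]=0x9: shli/RI
  rd@[10:7]=0xf ⇒ v
  imm@[6:0]=0x2d ⇒ #45
off 0x0c: read f8 e7 as little → 0xe7f8
  opcode bits[15:11]=0x1c: jsr/J
  imm@[10:0]=0x7f8 (s11→-8) ⇒ #-8
off 0x0e: read 4d 15 as little → 0x154d
  opcode bits[15:11]=0x2: cpi/RI
  rd@[10:7]=0xa ⇒ y
  imm@[6:0]=0x4d ⇒ #77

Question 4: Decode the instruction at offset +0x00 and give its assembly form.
+0x00: 38 11 ⇒ word 0x1138 (little)
  op=0x1138>>11=0x2 ⇒ cpi (RI)
  rd@[10:7]=0x2 ⇒ c
  imm@[6:0]=0x38 ⇒ #56

cpi c, #56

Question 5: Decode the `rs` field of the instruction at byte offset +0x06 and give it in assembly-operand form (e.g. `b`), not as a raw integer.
l

@+06  little-endian(b0 07) = 0x07b0
  opcode bits[15:11]=0x0: eor/RR
  rd@[10:7]=0xf ⇒ v
  rs@[6:3]=0x6 ⇒ l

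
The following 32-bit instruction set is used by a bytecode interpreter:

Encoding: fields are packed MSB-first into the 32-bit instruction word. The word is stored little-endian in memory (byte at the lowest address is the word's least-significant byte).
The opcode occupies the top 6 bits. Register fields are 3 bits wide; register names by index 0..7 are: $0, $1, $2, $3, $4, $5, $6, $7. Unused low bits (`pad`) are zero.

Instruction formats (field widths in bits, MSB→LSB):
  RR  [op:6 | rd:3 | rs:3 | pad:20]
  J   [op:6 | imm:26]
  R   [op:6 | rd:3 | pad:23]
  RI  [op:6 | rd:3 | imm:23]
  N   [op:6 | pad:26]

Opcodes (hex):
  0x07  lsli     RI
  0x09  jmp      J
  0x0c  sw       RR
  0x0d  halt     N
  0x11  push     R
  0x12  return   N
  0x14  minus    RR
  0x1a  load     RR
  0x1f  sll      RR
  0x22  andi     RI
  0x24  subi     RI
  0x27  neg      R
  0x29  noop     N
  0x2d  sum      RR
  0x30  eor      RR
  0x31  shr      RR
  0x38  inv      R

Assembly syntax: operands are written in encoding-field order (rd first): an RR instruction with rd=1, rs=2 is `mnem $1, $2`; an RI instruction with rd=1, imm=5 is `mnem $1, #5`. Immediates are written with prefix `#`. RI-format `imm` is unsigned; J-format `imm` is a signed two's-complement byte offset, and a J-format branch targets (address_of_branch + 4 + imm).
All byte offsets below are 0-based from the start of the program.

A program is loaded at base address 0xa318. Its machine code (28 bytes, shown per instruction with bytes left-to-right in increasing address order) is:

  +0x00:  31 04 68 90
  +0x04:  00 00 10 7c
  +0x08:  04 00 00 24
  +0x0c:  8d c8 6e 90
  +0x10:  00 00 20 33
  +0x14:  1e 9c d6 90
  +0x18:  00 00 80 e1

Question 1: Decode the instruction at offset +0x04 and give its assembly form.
@+04  little-endian(00 00 10 7c) = 0x7c100000
  opcode bits[31:26]=0x1f: sll/RR
  [25:23] rd=0 = $0
  [22:20] rs=1 = $1

sll $0, $1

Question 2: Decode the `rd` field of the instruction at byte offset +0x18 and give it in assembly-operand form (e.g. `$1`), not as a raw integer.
$3

off 0x18: read 00 00 80 e1 as little → 0xe1800000
  top 6b → 0x38 → inv [R]
  rd@[25:23]=0x3 ⇒ $3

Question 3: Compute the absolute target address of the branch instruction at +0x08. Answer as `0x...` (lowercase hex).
0xa328

[08] 04 00 00 24 → 0x24000004
  top 6b → 0x9 → jmp [J]
  [25:0] imm=4 = #4
  target = base 0xa318 + off 0x08 + 4 + imm 4 = 0xa328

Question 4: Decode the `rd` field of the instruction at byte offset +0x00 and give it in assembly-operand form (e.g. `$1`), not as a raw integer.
$0

+0x00: 31 04 68 90 ⇒ word 0x90680431 (little)
  op=0x90680431>>26=0x24 ⇒ subi (RI)
  rd@[25:23]=0x0 ⇒ $0
  imm@[22:0]=0x680431 ⇒ #6816817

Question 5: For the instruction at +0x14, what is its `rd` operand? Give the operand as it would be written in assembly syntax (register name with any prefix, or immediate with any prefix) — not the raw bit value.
off 0x14: read 1e 9c d6 90 as little → 0x90d69c1e
  top 6b → 0x24 → subi [RI]
  rd@[25:23]=0x1 ⇒ $1
  imm@[22:0]=0x569c1e ⇒ #5676062

$1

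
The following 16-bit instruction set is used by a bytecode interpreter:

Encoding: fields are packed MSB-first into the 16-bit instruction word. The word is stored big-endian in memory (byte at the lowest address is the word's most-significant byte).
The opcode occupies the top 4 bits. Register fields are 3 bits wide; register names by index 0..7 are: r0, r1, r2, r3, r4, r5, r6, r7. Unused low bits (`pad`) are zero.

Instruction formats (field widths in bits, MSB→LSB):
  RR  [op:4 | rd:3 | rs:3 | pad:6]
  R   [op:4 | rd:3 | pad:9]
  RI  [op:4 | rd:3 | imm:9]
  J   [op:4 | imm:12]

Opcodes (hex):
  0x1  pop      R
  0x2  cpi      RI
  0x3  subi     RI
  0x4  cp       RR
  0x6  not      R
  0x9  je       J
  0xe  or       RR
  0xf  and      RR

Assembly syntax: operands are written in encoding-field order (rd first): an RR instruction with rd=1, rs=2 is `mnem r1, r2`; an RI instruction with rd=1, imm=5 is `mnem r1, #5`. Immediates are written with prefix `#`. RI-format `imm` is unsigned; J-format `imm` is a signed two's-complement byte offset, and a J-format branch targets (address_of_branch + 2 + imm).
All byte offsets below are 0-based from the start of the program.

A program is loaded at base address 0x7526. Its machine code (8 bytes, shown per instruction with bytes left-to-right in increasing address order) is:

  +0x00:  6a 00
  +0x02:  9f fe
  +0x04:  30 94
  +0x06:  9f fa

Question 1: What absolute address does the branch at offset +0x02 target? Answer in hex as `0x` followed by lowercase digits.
0x7528

+0x02: 9f fe ⇒ word 0x9ffe (big)
  top 4b → 0x9 → je [J]
  [11:0] imm=4094 (s12→-2) = #-2
  target = base 0x7526 + off 0x02 + 2 + imm -2 = 0x7528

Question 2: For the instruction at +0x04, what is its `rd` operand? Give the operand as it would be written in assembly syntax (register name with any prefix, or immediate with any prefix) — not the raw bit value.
r0

@+04  big-endian(30 94) = 0x3094
  top 4b → 0x3 → subi [RI]
  rd@[11:9]=0x0 ⇒ r0
  imm@[8:0]=0x94 ⇒ #148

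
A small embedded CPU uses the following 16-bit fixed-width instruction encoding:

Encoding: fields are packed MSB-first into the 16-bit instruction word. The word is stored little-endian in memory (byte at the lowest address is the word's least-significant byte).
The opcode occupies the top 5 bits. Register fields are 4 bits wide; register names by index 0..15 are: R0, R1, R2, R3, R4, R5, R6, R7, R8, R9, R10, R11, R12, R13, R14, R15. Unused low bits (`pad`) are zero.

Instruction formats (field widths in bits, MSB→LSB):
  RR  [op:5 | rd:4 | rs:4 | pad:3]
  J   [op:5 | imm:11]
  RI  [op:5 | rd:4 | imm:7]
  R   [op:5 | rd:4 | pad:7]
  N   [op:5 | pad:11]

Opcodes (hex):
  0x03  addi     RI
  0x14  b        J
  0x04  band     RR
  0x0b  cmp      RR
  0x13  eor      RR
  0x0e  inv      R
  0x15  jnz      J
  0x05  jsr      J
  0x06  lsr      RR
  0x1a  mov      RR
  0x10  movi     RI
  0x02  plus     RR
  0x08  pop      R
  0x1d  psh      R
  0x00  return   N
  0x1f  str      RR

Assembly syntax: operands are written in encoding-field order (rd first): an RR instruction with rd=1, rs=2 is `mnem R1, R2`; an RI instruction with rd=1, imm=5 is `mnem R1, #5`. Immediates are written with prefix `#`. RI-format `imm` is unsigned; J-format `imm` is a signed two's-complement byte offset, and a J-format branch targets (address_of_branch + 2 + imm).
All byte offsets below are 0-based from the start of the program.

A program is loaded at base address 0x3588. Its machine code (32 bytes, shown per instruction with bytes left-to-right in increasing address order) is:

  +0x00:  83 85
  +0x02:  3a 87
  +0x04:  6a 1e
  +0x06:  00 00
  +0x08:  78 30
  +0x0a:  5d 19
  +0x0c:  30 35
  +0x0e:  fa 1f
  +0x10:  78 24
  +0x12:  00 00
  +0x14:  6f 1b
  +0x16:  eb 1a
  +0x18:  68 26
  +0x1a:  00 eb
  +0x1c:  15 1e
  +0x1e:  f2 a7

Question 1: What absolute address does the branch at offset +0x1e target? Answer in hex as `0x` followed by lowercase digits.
[1e] f2 a7 → 0xa7f2
  top 5b → 0x14 → b [J]
  [10:0] imm=2034 (s11→-14) = #-14
  target = base 0x3588 + off 0x1e + 2 + imm -14 = 0x359a

0x359a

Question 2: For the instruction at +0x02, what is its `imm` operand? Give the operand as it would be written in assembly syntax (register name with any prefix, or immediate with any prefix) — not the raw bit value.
#58

[02] 3a 87 → 0x873a
  top 5b → 0x10 → movi [RI]
  [10:7] rd=14 = R14
  [6:0] imm=58 = #58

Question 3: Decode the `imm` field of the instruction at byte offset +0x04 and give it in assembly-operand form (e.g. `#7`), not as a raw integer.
+0x04: 6a 1e ⇒ word 0x1e6a (little)
  top 5b → 0x3 → addi [RI]
  rd@[10:7]=0xc ⇒ R12
  imm@[6:0]=0x6a ⇒ #106

#106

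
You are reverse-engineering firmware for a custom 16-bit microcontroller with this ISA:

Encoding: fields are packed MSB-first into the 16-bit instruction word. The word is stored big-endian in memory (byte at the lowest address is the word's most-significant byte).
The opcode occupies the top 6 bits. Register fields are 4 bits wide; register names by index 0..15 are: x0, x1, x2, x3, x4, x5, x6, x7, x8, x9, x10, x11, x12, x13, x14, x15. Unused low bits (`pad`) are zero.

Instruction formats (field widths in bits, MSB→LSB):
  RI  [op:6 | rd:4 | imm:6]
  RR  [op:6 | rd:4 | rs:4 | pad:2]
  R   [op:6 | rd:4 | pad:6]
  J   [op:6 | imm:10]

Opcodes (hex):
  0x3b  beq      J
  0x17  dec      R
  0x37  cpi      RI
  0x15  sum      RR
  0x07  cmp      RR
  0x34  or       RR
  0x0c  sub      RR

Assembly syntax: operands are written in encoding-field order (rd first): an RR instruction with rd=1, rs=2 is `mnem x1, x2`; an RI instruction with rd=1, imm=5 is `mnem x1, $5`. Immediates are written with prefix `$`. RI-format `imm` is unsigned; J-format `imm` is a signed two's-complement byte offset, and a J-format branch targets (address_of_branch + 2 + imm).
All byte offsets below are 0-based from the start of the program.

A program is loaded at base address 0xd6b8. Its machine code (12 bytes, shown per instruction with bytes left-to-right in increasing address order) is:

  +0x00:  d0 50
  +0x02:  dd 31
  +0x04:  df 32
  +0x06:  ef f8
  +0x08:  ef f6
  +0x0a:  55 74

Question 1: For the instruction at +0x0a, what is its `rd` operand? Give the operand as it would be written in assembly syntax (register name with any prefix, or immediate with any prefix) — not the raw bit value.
off 0x0a: read 55 74 as big → 0x5574
  op=0x5574>>10=0x15 ⇒ sum (RR)
  [9:6] rd=5 = x5
  [5:2] rs=13 = x13

x5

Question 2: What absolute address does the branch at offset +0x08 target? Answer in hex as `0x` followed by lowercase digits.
0xd6b8

off 0x08: read ef f6 as big → 0xeff6
  opcode bits[15:10]=0x3b: beq/J
  imm@[9:0]=0x3f6 (s10→-10) ⇒ $-10
  target = base 0xd6b8 + off 0x08 + 2 + imm -10 = 0xd6b8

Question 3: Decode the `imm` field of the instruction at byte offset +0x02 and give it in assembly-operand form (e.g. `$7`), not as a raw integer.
$49

off 0x02: read dd 31 as big → 0xdd31
  op=0xdd31>>10=0x37 ⇒ cpi (RI)
  rd: (w>>6)&0xf=0x4 → x4
  imm: (w>>0)&0x3f=0x31 → $49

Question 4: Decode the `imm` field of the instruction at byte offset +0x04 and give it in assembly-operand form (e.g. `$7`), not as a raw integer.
+0x04: df 32 ⇒ word 0xdf32 (big)
  top 6b → 0x37 → cpi [RI]
  rd: (w>>6)&0xf=0xc → x12
  imm: (w>>0)&0x3f=0x32 → $50

$50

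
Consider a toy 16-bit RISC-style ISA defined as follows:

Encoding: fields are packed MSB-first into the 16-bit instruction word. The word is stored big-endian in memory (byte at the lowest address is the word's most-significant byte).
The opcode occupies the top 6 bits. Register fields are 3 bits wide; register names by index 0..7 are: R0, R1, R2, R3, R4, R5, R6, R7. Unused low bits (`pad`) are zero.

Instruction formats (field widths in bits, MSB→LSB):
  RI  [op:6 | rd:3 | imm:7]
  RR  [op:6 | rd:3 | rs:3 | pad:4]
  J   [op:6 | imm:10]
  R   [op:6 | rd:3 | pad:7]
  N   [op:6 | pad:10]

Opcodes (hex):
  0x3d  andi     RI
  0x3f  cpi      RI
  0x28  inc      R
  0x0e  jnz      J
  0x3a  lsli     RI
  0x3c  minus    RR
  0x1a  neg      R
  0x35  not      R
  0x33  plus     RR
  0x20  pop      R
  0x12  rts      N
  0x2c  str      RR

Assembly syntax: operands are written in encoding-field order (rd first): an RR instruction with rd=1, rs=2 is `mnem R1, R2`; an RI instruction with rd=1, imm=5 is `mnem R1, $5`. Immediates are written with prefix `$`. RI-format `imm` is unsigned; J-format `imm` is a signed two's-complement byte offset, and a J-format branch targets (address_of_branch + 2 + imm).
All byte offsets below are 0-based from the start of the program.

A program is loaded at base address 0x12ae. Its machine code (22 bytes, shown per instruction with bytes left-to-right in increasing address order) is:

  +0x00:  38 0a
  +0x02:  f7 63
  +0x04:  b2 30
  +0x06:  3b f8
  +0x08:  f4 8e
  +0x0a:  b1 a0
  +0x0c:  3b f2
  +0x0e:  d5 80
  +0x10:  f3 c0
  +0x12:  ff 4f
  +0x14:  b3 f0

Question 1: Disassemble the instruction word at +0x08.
andi R1, $14

off 0x08: read f4 8e as big → 0xf48e
  opcode bits[15:10]=0x3d: andi/RI
  rd@[9:7]=0x1 ⇒ R1
  imm@[6:0]=0xe ⇒ $14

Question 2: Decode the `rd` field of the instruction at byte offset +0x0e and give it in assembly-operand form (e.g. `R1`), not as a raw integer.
@+0e  big-endian(d5 80) = 0xd580
  top 6b → 0x35 → not [R]
  rd@[9:7]=0x3 ⇒ R3

R3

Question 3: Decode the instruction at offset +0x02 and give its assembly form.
@+02  big-endian(f7 63) = 0xf763
  op=0xf763>>10=0x3d ⇒ andi (RI)
  [9:7] rd=6 = R6
  [6:0] imm=99 = $99

andi R6, $99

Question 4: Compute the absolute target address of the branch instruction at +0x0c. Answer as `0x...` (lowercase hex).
0x12ae

[0c] 3b f2 → 0x3bf2
  op=0x3bf2>>10=0xe ⇒ jnz (J)
  imm: (w>>0)&0x3ff=0x3f2 (s10→-14) → $-14
  target = base 0x12ae + off 0x0c + 2 + imm -14 = 0x12ae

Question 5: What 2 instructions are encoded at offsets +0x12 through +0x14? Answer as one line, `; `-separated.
cpi R6, $79; str R7, R7

+0x12: ff 4f ⇒ word 0xff4f (big)
  op=0xff4f>>10=0x3f ⇒ cpi (RI)
  rd@[9:7]=0x6 ⇒ R6
  imm@[6:0]=0x4f ⇒ $79
+0x14: b3 f0 ⇒ word 0xb3f0 (big)
  op=0xb3f0>>10=0x2c ⇒ str (RR)
  rd@[9:7]=0x7 ⇒ R7
  rs@[6:4]=0x7 ⇒ R7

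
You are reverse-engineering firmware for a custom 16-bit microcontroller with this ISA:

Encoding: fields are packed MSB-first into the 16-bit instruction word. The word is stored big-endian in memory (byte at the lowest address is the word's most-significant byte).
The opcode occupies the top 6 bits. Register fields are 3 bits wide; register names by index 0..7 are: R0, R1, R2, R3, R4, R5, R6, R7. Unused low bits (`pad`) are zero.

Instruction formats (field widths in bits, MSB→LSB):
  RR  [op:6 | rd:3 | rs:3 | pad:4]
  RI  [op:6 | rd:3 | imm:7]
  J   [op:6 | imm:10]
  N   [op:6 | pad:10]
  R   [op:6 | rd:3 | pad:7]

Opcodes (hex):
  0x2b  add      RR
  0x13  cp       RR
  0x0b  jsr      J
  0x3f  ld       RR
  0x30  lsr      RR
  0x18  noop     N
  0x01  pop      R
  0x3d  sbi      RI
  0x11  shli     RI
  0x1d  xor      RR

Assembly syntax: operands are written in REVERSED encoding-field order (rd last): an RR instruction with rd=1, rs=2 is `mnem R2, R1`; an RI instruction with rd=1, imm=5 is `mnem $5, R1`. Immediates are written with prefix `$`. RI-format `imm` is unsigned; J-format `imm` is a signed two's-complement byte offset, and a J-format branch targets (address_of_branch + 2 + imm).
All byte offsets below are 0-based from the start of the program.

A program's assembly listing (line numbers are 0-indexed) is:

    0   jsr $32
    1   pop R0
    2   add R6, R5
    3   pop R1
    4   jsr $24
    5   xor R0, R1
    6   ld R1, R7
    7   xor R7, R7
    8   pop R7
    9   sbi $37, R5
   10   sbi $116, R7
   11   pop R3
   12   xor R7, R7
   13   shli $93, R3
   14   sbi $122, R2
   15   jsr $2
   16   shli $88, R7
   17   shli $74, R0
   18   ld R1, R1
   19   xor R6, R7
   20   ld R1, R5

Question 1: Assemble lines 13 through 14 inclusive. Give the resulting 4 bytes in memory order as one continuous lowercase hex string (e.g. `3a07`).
45ddf57a

L13: shli op=0x11:6|rd=3:3|imm=93:7 ⇒ 0x45dd ⇒ big 45 dd
L14: sbi op=0x3d:6|rd=2:3|imm=122:7 ⇒ 0xf57a ⇒ big f5 7a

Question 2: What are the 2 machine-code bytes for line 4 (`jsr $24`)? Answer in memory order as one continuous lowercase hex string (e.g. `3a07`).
2c18

line 4 (jsr): pack op=0xb:6|imm=24:10 = 0x2c18; big→ 2c 18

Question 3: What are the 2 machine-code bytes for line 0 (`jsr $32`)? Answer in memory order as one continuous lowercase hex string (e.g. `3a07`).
L0: jsr op=0xb:6|imm=32:10 ⇒ 0x2c20 ⇒ big 2c 20

2c20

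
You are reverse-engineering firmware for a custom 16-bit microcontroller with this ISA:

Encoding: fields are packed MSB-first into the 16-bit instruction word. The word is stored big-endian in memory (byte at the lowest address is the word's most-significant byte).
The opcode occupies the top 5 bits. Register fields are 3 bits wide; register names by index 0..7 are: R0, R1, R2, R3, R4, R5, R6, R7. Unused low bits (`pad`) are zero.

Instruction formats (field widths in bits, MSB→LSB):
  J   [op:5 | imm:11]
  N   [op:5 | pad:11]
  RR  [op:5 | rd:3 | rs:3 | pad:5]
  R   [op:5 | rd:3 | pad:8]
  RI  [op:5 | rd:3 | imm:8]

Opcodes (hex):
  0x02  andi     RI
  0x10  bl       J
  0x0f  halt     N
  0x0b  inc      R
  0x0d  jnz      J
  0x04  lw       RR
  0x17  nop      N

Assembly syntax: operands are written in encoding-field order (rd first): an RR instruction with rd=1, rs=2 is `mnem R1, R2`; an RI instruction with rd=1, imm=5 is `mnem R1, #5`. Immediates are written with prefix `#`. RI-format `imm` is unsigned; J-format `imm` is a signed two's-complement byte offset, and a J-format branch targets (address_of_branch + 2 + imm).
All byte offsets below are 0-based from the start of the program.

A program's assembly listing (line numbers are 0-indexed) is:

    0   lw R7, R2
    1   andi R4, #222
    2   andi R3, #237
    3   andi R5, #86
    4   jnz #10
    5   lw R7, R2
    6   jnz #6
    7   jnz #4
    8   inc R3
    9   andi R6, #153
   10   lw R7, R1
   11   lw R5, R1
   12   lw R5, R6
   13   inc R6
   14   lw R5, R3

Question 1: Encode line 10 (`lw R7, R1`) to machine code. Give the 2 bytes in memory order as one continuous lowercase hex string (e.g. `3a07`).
2720

line 10 (lw): pack op=0x4:5|rd=7:3|rs=1:3|pad=0:5 = 0x2720; big→ 27 20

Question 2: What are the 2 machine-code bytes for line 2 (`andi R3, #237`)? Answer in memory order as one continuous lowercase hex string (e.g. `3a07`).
2. andi fields op=0x2:5|rd=3:3|imm=237:8 → word 13edh → 13 ed

13ed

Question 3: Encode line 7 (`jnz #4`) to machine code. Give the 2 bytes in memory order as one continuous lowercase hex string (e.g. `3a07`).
L7: jnz op=0xd:5|imm=4:11 ⇒ 0x6804 ⇒ big 68 04

6804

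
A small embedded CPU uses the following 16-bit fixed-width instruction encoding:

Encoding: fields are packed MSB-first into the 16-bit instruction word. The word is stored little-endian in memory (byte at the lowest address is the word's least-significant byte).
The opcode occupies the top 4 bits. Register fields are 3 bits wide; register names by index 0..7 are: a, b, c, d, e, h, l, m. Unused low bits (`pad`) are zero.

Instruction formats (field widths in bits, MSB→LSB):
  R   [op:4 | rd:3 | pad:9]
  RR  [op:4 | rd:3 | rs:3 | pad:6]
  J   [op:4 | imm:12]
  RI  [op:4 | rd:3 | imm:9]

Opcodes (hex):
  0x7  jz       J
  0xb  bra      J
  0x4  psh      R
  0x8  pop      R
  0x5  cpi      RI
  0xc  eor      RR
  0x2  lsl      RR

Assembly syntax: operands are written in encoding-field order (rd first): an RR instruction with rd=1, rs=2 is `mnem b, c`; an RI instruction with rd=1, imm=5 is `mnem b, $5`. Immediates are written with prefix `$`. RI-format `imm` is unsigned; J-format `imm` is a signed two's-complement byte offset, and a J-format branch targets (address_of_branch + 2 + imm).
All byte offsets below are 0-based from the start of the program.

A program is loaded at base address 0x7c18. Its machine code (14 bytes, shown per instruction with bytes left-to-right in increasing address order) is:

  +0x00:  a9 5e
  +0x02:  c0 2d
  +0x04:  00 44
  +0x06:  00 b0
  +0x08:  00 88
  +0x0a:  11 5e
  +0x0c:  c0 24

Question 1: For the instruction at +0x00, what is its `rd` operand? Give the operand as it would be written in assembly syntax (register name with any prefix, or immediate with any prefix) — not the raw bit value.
m

+0x00: a9 5e ⇒ word 0x5ea9 (little)
  top 4b → 0x5 → cpi [RI]
  rd@[11:9]=0x7 ⇒ m
  imm@[8:0]=0xa9 ⇒ $169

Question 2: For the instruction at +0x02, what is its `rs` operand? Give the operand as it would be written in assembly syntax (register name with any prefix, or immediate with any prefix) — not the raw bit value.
off 0x02: read c0 2d as little → 0x2dc0
  op=0x2dc0>>12=0x2 ⇒ lsl (RR)
  rd@[11:9]=0x6 ⇒ l
  rs@[8:6]=0x7 ⇒ m

m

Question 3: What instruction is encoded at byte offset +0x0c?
off 0x0c: read c0 24 as little → 0x24c0
  top 4b → 0x2 → lsl [RR]
  rd@[11:9]=0x2 ⇒ c
  rs@[8:6]=0x3 ⇒ d

lsl c, d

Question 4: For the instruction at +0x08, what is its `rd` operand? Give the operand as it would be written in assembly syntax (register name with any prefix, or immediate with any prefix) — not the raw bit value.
off 0x08: read 00 88 as little → 0x8800
  op=0x8800>>12=0x8 ⇒ pop (R)
  rd@[11:9]=0x4 ⇒ e

e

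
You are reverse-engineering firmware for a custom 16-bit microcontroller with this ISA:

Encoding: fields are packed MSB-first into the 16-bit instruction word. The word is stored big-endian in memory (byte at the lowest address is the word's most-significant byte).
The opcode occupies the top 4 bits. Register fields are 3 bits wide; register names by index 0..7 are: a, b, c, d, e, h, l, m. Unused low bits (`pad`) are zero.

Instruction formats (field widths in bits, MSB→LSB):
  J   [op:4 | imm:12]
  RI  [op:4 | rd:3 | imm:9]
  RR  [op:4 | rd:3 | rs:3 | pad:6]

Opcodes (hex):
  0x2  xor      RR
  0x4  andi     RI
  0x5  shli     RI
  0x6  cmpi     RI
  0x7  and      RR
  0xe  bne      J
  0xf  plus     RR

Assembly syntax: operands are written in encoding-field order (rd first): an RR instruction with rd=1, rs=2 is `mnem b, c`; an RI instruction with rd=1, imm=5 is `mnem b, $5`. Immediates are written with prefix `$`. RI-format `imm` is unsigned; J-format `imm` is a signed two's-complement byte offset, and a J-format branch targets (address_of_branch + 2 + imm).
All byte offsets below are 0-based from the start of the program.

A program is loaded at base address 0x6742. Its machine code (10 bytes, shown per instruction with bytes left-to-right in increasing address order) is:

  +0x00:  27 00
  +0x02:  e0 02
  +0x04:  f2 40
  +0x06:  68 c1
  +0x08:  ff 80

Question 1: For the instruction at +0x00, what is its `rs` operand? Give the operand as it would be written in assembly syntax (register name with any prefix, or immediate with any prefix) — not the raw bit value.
@+00  big-endian(27 00) = 0x2700
  opcode bits[15:12]=0x2: xor/RR
  rd@[11:9]=0x3 ⇒ d
  rs@[8:6]=0x4 ⇒ e

e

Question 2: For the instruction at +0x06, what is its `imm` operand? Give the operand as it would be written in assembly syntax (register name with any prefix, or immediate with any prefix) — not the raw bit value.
$193

[06] 68 c1 → 0x68c1
  op=0x68c1>>12=0x6 ⇒ cmpi (RI)
  rd: (w>>9)&0x7=0x4 → e
  imm: (w>>0)&0x1ff=0xc1 → $193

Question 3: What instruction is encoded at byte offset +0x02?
bne $2

[02] e0 02 → 0xe002
  opcode bits[15:12]=0xe: bne/J
  imm: (w>>0)&0xfff=0x2 → $2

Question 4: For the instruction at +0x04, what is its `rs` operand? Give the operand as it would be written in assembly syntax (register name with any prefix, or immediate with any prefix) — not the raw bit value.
+0x04: f2 40 ⇒ word 0xf240 (big)
  op=0xf240>>12=0xf ⇒ plus (RR)
  rd@[11:9]=0x1 ⇒ b
  rs@[8:6]=0x1 ⇒ b

b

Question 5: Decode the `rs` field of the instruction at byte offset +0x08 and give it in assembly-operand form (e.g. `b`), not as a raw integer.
+0x08: ff 80 ⇒ word 0xff80 (big)
  opcode bits[15:12]=0xf: plus/RR
  rd@[11:9]=0x7 ⇒ m
  rs@[8:6]=0x6 ⇒ l

l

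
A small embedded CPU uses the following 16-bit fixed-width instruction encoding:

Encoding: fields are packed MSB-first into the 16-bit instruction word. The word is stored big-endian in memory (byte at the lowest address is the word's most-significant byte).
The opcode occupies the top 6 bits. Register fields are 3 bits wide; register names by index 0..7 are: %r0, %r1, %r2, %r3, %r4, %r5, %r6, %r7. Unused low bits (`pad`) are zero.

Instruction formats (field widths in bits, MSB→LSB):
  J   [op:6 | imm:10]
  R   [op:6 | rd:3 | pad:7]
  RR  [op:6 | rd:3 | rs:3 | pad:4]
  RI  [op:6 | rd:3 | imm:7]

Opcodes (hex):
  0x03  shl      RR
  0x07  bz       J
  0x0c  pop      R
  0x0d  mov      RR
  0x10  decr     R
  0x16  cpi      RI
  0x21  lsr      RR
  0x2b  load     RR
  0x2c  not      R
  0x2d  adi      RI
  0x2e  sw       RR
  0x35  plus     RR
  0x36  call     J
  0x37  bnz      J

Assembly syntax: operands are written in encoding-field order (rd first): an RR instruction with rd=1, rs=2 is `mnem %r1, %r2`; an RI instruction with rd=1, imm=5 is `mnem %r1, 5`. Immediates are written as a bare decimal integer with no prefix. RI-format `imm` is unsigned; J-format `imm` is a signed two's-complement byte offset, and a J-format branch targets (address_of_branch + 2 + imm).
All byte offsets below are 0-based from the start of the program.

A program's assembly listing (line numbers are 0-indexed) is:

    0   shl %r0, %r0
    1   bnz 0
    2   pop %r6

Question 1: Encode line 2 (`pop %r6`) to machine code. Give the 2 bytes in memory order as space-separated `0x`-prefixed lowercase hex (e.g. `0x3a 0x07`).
line 2 (pop): pack op=0xc:6|rd=6:3|pad=0:7 = 0x3300; big→ 33 00

0x33 0x00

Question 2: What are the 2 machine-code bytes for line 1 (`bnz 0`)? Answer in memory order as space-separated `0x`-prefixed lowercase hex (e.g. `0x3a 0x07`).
0xdc 0x00

line 1 (bnz): pack op=0x37:6|imm=0:10 = 0xdc00; big→ dc 00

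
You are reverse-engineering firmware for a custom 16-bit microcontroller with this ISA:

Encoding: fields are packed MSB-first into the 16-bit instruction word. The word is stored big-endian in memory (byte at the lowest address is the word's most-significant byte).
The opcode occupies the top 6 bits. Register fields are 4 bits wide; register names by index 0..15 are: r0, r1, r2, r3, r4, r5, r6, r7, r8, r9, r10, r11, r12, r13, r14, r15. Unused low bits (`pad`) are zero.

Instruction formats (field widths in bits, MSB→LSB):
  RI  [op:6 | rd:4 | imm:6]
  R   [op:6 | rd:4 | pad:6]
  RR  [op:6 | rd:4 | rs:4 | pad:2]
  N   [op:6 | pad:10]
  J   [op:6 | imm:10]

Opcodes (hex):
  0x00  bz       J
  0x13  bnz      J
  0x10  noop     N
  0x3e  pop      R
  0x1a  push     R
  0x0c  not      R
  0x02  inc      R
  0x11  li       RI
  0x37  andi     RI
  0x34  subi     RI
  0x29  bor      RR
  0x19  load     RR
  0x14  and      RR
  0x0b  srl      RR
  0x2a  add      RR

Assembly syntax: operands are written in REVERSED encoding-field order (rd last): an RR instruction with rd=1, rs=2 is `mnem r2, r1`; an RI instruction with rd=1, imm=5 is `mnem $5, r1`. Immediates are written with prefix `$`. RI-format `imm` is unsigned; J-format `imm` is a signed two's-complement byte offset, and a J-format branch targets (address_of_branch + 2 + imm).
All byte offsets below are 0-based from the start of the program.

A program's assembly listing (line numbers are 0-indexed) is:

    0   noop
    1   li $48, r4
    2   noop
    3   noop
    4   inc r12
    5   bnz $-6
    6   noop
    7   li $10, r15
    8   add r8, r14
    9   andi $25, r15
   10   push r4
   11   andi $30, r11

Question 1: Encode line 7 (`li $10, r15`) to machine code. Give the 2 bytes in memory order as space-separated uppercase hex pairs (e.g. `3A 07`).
47 CA

line 7 (li): pack op=0x11:6|rd=15:4|imm=10:6 = 0x47ca; big→ 47 ca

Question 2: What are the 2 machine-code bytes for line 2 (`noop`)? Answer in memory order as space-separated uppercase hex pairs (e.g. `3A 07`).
2. noop fields op=0x10:6|pad=0:10 → word 4000h → 40 00

40 00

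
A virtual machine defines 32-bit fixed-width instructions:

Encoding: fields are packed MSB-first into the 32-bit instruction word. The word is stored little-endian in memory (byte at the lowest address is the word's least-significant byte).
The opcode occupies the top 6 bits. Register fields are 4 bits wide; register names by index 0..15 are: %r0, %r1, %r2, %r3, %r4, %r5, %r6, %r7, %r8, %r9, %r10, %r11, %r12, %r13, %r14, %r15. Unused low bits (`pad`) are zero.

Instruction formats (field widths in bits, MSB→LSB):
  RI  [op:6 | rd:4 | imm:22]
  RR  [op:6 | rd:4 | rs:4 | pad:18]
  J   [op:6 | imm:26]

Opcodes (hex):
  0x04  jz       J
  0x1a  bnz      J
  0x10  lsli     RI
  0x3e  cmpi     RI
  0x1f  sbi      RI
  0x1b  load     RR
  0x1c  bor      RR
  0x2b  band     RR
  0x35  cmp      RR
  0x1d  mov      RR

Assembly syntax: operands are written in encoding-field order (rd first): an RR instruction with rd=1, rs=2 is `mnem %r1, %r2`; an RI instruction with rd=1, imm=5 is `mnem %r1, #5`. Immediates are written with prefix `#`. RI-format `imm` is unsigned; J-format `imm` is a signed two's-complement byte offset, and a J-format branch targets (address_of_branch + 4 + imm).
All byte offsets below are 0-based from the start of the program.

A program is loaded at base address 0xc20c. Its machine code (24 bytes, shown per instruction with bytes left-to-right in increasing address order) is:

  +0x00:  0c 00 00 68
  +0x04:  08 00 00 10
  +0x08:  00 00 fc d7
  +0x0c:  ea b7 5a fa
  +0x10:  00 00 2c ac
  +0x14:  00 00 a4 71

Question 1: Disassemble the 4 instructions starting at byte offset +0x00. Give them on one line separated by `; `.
bnz #12; jz #8; cmp %r15, %r15; cmpi %r9, #1751018

[00] 0c 00 00 68 → 0x6800000c
  opcode bits[31:26]=0x1a: bnz/J
  imm: (w>>0)&0x3ffffff=0xc → #12
[04] 08 00 00 10 → 0x10000008
  opcode bits[31:26]=0x4: jz/J
  imm: (w>>0)&0x3ffffff=0x8 → #8
[08] 00 00 fc d7 → 0xd7fc0000
  opcode bits[31:26]=0x35: cmp/RR
  rd: (w>>22)&0xf=0xf → %r15
  rs: (w>>18)&0xf=0xf → %r15
[0c] ea b7 5a fa → 0xfa5ab7ea
  opcode bits[31:26]=0x3e: cmpi/RI
  rd: (w>>22)&0xf=0x9 → %r9
  imm: (w>>0)&0x3fffff=0x1ab7ea → #1751018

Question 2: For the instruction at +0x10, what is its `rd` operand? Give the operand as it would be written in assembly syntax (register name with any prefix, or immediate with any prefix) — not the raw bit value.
@+10  little-endian(00 00 2c ac) = 0xac2c0000
  op=0xac2c0000>>26=0x2b ⇒ band (RR)
  [25:22] rd=0 = %r0
  [21:18] rs=11 = %r11

%r0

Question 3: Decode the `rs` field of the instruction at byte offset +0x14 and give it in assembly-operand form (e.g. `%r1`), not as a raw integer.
%r9

off 0x14: read 00 00 a4 71 as little → 0x71a40000
  top 6b → 0x1c → bor [RR]
  [25:22] rd=6 = %r6
  [21:18] rs=9 = %r9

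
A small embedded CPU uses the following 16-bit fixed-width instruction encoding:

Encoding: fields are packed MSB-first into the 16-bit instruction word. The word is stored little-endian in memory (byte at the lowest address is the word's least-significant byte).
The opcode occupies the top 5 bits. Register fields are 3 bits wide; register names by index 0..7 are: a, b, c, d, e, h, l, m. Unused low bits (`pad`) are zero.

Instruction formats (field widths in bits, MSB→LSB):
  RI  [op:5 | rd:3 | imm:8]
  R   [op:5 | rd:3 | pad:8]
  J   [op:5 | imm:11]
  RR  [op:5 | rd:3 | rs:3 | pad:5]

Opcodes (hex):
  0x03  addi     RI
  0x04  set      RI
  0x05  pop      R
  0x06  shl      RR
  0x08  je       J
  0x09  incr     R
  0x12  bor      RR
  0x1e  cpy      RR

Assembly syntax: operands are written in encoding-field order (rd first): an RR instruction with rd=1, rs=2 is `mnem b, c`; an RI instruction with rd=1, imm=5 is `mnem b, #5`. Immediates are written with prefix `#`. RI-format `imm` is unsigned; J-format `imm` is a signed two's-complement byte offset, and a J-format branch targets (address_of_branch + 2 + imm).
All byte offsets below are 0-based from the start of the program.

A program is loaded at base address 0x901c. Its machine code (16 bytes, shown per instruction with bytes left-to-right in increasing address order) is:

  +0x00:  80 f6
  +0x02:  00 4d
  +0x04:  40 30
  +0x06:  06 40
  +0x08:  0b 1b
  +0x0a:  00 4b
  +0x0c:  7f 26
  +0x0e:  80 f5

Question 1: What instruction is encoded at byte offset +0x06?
+0x06: 06 40 ⇒ word 0x4006 (little)
  opcode bits[15:11]=0x8: je/J
  imm@[10:0]=0x6 ⇒ #6

je #6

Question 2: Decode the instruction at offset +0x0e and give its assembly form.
cpy h, e

[0e] 80 f5 → 0xf580
  op=0xf580>>11=0x1e ⇒ cpy (RR)
  rd: (w>>8)&0x7=0x5 → h
  rs: (w>>5)&0x7=0x4 → e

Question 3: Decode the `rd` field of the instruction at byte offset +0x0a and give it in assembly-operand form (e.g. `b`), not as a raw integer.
d

[0a] 00 4b → 0x4b00
  top 5b → 0x9 → incr [R]
  rd: (w>>8)&0x7=0x3 → d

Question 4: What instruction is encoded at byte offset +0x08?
addi d, #11

[08] 0b 1b → 0x1b0b
  top 5b → 0x3 → addi [RI]
  rd: (w>>8)&0x7=0x3 → d
  imm: (w>>0)&0xff=0xb → #11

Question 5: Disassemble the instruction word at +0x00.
off 0x00: read 80 f6 as little → 0xf680
  top 5b → 0x1e → cpy [RR]
  [10:8] rd=6 = l
  [7:5] rs=4 = e

cpy l, e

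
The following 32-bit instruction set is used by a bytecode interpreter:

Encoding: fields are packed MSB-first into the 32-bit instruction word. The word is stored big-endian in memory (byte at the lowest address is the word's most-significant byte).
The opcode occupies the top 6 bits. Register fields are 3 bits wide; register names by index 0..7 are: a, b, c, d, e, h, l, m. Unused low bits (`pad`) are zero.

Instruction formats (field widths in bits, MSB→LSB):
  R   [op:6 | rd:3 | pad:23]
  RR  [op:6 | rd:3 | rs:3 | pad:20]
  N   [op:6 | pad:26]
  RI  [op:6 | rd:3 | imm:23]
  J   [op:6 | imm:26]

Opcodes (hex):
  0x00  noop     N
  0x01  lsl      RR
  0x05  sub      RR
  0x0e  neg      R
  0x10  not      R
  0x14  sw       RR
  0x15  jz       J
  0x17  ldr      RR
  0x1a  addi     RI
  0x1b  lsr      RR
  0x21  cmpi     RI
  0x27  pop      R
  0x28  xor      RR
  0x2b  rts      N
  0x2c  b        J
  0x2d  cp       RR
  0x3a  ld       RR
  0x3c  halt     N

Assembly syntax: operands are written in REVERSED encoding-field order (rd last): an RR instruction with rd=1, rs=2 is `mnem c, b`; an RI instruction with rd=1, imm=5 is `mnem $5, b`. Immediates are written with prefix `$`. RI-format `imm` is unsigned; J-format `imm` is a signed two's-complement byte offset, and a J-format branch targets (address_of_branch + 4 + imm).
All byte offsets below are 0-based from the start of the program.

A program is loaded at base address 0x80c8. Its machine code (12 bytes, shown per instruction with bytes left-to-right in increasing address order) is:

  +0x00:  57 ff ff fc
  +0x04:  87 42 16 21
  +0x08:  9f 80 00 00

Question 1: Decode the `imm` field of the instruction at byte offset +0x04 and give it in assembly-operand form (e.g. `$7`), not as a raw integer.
$4331041

[04] 87 42 16 21 → 0x87421621
  opcode bits[31:26]=0x21: cmpi/RI
  rd: (w>>23)&0x7=0x6 → l
  imm: (w>>0)&0x7fffff=0x421621 → $4331041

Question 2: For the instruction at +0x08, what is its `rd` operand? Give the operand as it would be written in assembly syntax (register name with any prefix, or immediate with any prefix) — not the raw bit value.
m

off 0x08: read 9f 80 00 00 as big → 0x9f800000
  top 6b → 0x27 → pop [R]
  [25:23] rd=7 = m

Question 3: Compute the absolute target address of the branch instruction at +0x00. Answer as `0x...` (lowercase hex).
0x80c8

@+00  big-endian(57 ff ff fc) = 0x57fffffc
  op=0x57fffffc>>26=0x15 ⇒ jz (J)
  imm@[25:0]=0x3fffffc (s26→-4) ⇒ $-4
  target = base 0x80c8 + off 0x00 + 4 + imm -4 = 0x80c8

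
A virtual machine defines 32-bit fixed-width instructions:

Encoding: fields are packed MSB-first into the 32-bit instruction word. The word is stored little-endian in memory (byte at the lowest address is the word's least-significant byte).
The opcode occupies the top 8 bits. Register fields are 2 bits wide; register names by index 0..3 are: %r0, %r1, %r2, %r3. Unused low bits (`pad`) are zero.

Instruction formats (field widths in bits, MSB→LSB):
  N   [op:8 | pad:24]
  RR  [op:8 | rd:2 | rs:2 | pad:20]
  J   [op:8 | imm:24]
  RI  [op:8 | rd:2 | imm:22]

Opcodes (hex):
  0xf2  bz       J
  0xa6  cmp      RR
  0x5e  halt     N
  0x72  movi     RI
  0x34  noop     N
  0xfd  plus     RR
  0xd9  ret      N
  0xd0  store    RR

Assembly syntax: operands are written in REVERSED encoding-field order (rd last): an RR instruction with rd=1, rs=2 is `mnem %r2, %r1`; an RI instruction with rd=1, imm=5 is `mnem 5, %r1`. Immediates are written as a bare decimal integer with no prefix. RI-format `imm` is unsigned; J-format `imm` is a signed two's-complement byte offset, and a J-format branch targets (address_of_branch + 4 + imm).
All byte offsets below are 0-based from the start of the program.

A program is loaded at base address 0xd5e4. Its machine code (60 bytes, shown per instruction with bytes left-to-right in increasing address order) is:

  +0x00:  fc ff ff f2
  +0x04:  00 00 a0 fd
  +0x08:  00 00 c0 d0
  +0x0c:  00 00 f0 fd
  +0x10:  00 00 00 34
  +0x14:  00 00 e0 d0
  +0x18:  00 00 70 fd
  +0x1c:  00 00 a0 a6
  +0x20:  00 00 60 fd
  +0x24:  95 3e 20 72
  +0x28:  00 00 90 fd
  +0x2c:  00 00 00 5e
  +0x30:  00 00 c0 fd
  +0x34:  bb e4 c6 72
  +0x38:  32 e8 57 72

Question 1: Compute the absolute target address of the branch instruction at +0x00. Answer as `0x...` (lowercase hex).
0xd5e4

off 0x00: read fc ff ff f2 as little → 0xf2fffffc
  op=0xf2fffffc>>24=0xf2 ⇒ bz (J)
  imm@[23:0]=0xfffffc (s24→-4) ⇒ -4
  target = base 0xd5e4 + off 0x00 + 4 + imm -4 = 0xd5e4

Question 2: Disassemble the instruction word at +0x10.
@+10  little-endian(00 00 00 34) = 0x34000000
  op=0x34000000>>24=0x34 ⇒ noop (N)

noop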